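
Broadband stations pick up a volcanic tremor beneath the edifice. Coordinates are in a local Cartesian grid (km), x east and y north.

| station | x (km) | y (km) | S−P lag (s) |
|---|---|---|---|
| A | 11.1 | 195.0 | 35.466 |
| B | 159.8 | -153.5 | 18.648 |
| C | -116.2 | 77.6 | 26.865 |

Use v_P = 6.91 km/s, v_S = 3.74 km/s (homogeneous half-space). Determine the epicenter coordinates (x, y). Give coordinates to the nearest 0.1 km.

Distance from S−P lag: d = Δt · v_P v_S / (v_P − v_S) = Δt · (6.91·3.74)/(6.91−3.74) ≈ 8.1525·Δt.
So d_A = 289.14, d_B = 152.03, d_C = 219.02 km.
Circle about each station: (x − 11.1)² + (y − 195.0)² = 289.14²; (x − 159.8)² + (y + 153.5)² = 152.03²; (x + 116.2)² + (y − 77.6)² = 219.02².
Subtracting pairs of circle equations eliminates x²+y² and gives linear equations (the radical axes):
297.4 x − 697.0 y = 71438.90
-254.6 x − 234.8 y = 17008.17
Solving the 2×2 system: x ≈ 19.9, y ≈ -94.0 km.
Check against A (with the unrounded x, y): √((x − 11.1)²+(y − 195.0)²) = 289.14 ≈ 289.14 km. ✓

x ≈ 19.9 km, y ≈ -94.0 km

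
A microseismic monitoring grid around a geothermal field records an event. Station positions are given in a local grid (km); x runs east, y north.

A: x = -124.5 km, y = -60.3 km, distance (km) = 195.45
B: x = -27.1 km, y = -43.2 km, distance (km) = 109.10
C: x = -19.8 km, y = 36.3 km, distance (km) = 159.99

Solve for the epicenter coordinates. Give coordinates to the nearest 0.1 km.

Circle about each station: (x + 124.5)² + (y + 60.3)² = 195.45²; (x + 27.1)² + (y + 43.2)² = 109.10²; (x + 19.8)² + (y − 36.3)² = 159.99².
Subtracting the A equation from the B and C equations removes the quadratic terms:
194.8 x + 34.2 y = 9762.20
209.4 x + 193.2 y = -4822.71
Solving the 2×2 system: x ≈ 67.3, y ≈ -97.9 km.

67.3 km east, -97.9 km north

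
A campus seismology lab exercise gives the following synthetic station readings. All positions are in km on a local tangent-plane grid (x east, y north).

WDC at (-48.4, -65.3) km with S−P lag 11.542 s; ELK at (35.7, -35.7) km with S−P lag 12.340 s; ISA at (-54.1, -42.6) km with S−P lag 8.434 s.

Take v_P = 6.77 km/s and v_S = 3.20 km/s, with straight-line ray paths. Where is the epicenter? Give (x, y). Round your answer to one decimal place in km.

(-29.0, 2.0)

Distance from S−P lag: d = Δt · v_P v_S / (v_P − v_S) = Δt · (6.77·3.20)/(6.77−3.20) ≈ 6.0683·Δt.
So d_WDC = 70.04, d_ELK = 74.88, d_ISA = 51.18 km.
Circle about each station: (x + 48.4)² + (y + 65.3)² = 70.04²; (x − 35.7)² + (y + 35.7)² = 74.88²; (x + 54.1)² + (y + 42.6)² = 51.18².
Subtracting the WDC equation from the ELK and ISA equations removes the quadratic terms:
168.2 x + 59.2 y = -4759.08
-11.4 x + 45.4 y = 421.13
Solving the 2×2 system: x ≈ -29.0, y ≈ 2.0 km.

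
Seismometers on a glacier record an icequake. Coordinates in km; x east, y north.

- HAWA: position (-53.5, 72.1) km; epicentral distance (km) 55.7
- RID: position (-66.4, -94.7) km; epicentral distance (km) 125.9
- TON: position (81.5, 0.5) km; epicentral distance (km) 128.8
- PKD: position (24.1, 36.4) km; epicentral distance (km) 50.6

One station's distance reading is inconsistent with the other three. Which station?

Solve using three stations at a time. Using HAWA, RID, PKD (subtract circle equations pairwise → linear system) gives (x, y) ≈ (-25.0, 24.2).
Distances from that point to each station vs reported:
  HAWA: calculated 55.7 vs reported 55.7 → residual 0.0 km
  RID: calculated 125.9 vs reported 125.9 → residual 0.0 km
  TON: calculated 109.1 vs reported 128.8 → residual 19.7 km
  PKD: calculated 50.6 vs reported 50.6 → residual 0.0 km
HAWA, RID, PKD are mutually consistent (residuals ≈ 0); TON is off by 19.7 km.

TON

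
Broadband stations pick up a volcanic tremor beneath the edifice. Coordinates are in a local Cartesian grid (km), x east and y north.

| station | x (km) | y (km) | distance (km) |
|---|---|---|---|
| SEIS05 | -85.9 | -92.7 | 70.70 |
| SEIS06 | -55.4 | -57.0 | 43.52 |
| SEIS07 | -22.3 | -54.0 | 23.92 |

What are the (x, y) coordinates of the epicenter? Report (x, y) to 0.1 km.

x ≈ -16.9 km, y ≈ -77.3 km

Circle about each station: (x + 85.9)² + (y + 92.7)² = 70.70²; (x + 55.4)² + (y + 57.0)² = 43.52²; (x + 22.3)² + (y + 54.0)² = 23.92².
Subtracting the SEIS05 equation from the SEIS06 and SEIS07 equations removes the quadratic terms:
61.0 x + 71.4 y = -6549.44
127.2 x + 77.4 y = -8132.49
Solving the 2×2 system: x ≈ -16.9, y ≈ -77.3 km.
Check against SEIS05 (with the unrounded x, y): √((x + 85.9)²+(y + 92.7)²) = 70.69 ≈ 70.70 km. ✓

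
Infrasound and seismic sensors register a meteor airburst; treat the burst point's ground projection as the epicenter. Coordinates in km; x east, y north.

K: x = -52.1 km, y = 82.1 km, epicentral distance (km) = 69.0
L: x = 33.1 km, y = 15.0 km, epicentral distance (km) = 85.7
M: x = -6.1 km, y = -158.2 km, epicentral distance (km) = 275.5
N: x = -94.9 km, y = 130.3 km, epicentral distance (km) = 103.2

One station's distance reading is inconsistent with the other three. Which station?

Solve using three stations at a time. Using K, M, N (subtract circle equations pairwise → linear system) gives (x, y) ≈ (7.4, 117.0).
Distances from that point to each station vs reported:
  K: calculated 69.0 vs reported 69.0 → residual 0.0 km
  L: calculated 105.1 vs reported 85.7 → residual 19.4 km
  M: calculated 275.5 vs reported 275.5 → residual 0.0 km
  N: calculated 103.2 vs reported 103.2 → residual 0.0 km
K, M, N are mutually consistent (residuals ≈ 0); L is off by 19.4 km.

L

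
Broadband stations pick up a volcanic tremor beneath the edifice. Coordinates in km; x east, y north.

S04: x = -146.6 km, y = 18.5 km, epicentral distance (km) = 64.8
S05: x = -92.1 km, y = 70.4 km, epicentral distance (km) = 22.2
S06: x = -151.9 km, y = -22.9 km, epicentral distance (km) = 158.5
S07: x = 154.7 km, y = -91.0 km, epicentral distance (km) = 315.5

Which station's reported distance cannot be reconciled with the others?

S06

Solve using three stations at a time. Using S04, S05, S07 (subtract circle equations pairwise → linear system) gives (x, y) ≈ (-113.9, 74.5).
Distances from that point to each station vs reported:
  S04: calculated 64.8 vs reported 64.8 → residual 0.0 km
  S05: calculated 22.2 vs reported 22.2 → residual 0.0 km
  S06: calculated 104.5 vs reported 158.5 → residual 54.0 km
  S07: calculated 315.5 vs reported 315.5 → residual 0.0 km
S04, S05, S07 are mutually consistent (residuals ≈ 0); S06 is off by 54.0 km.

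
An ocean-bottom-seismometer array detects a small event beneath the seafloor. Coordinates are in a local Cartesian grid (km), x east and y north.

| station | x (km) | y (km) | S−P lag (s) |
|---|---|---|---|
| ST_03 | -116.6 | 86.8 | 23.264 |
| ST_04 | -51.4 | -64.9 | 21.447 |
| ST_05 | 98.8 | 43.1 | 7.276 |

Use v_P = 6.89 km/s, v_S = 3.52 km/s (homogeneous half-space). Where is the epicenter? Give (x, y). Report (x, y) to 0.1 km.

Distance from S−P lag: d = Δt · v_P v_S / (v_P − v_S) = Δt · (6.89·3.52)/(6.89−3.52) ≈ 7.1967·Δt.
So d_ST_03 = 167.42, d_ST_04 = 154.35, d_ST_05 = 52.36 km.
Circle about each station: (x + 116.6)² + (y − 86.8)² = 167.42²; (x + 51.4)² + (y + 64.9)² = 154.35²; (x − 98.8)² + (y − 43.1)² = 52.36².
Subtracting pairs of circle equations eliminates x²+y² and gives linear equations (the radical axes):
130.4 x − 303.4 y = -10070.30
430.8 x − 87.4 y = 15777.14
Solving the 2×2 system: x ≈ 47.5, y ≈ 53.6 km.

x ≈ 47.5 km, y ≈ 53.6 km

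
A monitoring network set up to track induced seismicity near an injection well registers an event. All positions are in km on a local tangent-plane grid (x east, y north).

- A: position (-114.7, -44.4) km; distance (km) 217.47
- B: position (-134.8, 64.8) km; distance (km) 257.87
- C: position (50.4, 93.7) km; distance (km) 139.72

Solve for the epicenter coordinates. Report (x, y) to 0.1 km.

Circle about each station: (x + 114.7)² + (y + 44.4)² = 217.47²; (x + 134.8)² + (y − 64.8)² = 257.87²; (x − 50.4)² + (y − 93.7)² = 139.72².
Subtracting the A equation from the B and C equations removes the quadratic terms:
-40.2 x + 218.4 y = -11961.11
330.2 x + 276.2 y = 23963.92
Solving the 2×2 system: x ≈ 102.6, y ≈ -35.9 km.

x ≈ 102.6 km, y ≈ -35.9 km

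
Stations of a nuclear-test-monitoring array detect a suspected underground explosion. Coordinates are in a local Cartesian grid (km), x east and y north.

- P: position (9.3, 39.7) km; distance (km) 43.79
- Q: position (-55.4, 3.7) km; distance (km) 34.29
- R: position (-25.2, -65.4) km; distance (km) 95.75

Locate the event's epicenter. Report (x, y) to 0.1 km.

x ≈ -33.4 km, y ≈ 30.0 km

Circle about each station: (x − 9.3)² + (y − 39.7)² = 43.79²; (x + 55.4)² + (y − 3.7)² = 34.29²; (x + 25.2)² + (y + 65.4)² = 95.75².
Subtracting the P equation from the Q and R equations removes the quadratic terms:
-129.4 x − 72.0 y = 2162.03
-69.0 x − 210.2 y = -4000.88
Solving the 2×2 system: x ≈ -33.4, y ≈ 30.0 km.
Check against P (with the unrounded x, y): √((x − 9.3)²+(y − 39.7)²) = 43.79 ≈ 43.79 km. ✓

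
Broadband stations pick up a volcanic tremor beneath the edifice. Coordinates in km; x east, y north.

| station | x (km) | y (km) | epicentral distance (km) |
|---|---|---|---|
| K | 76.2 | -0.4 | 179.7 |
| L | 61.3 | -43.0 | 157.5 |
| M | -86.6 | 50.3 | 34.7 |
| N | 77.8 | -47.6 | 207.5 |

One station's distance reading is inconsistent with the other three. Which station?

Solve using three stations at a time. Using K, M, N (subtract circle equations pairwise → linear system) gives (x, y) ≈ (-82.1, 84.6).
Distances from that point to each station vs reported:
  K: calculated 179.7 vs reported 179.7 → residual 0.0 km
  L: calculated 192.0 vs reported 157.5 → residual 34.5 km
  M: calculated 34.6 vs reported 34.7 → residual 0.1 km
  N: calculated 207.5 vs reported 207.5 → residual 0.0 km
K, M, N are mutually consistent (residuals ≈ 0); L is off by 34.5 km.

L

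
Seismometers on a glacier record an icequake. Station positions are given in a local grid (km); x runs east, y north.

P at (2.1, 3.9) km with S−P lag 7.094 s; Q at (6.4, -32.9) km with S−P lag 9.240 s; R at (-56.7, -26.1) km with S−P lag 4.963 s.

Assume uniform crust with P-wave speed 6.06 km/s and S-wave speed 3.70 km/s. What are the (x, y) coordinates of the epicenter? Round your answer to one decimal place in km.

(-63.2, 20.6)

Distance from S−P lag: d = Δt · v_P v_S / (v_P − v_S) = Δt · (6.06·3.70)/(6.06−3.70) ≈ 9.5008·Δt.
So d_P = 67.40, d_Q = 87.79, d_R = 47.15 km.
Circle about each station: (x − 2.1)² + (y − 3.9)² = 67.40²; (x − 6.4)² + (y + 32.9)² = 87.79²; (x + 56.7)² + (y + 26.1)² = 47.15².
Subtracting pairs of circle equations eliminates x²+y² and gives linear equations (the radical axes):
8.6 x − 73.6 y = -2060.57
-117.6 x − 60.0 y = 6196.12
Solving the 2×2 system: x ≈ -63.2, y ≈ 20.6 km.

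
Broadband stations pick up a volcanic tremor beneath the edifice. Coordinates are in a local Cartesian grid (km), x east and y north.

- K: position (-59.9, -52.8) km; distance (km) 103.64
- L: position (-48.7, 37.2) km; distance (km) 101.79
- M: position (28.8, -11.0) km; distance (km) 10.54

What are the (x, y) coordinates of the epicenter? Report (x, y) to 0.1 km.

Circle about each station: (x + 59.9)² + (y + 52.8)² = 103.64²; (x + 48.7)² + (y − 37.2)² = 101.79²; (x − 28.8)² + (y + 11.0)² = 10.54².
Subtracting the K equation from the L and M equations removes the quadratic terms:
22.4 x + 180.0 y = -2240.27
177.4 x + 83.6 y = 5204.75
Solving the 2×2 system: x ≈ 37.4, y ≈ -17.1 km.

(37.4, -17.1)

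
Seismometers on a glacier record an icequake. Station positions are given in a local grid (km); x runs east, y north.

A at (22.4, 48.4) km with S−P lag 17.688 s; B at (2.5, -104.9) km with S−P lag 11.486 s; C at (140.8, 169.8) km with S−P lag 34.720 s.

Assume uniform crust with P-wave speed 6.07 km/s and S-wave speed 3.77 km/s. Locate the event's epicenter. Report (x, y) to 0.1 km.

-106.7 km east, -71.2 km north

Distance from S−P lag: d = Δt · v_P v_S / (v_P − v_S) = Δt · (6.07·3.77)/(6.07−3.77) ≈ 9.9495·Δt.
So d_A = 175.99, d_B = 114.28, d_C = 345.45 km.
Circle about each station: (x − 22.4)² + (y − 48.4)² = 175.99²; (x − 2.5)² + (y + 104.9)² = 114.28²; (x − 140.8)² + (y − 169.8)² = 345.45².
Subtracting the A equation from the B and C equations removes the quadratic terms:
-39.8 x − 306.6 y = 26078.50
236.8 x + 242.8 y = -42550.86
Solving the 2×2 system: x ≈ -106.7, y ≈ -71.2 km.
Check against A (with the unrounded x, y): √((x − 22.4)²+(y − 48.4)²) = 175.98 ≈ 175.99 km. ✓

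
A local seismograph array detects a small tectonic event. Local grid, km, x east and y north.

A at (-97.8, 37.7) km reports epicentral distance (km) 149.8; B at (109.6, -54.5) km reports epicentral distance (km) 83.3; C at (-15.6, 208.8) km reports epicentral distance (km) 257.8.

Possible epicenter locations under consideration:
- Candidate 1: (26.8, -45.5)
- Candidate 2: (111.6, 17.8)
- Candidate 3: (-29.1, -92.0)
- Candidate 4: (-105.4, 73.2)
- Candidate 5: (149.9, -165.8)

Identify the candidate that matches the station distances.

For each candidate, compare |candidate − station| to the reported distance:
Candidate 1: residuals A 0.0, B 0.0, C 0.0 → max 0.0 km
Candidate 2: residuals A 60.5, B 11.0, C 28.3 → max 60.5 km
Candidate 3: residuals A 3.0, B 60.4, C 43.3 → max 60.4 km
Candidate 4: residuals A 113.5, B 166.8, C 95.2 → max 166.8 km
Candidate 5: residuals A 170.8, B 35.1, C 151.7 → max 170.8 km
Only Candidate 1 has all residuals ≈ 0.

Candidate 1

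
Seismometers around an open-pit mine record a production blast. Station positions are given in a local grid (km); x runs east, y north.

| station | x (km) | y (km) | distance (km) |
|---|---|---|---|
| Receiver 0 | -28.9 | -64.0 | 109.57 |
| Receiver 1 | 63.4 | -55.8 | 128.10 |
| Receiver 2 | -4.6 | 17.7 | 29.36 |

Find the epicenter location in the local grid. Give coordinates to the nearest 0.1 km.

-15.9 km east, 44.8 km north

Circle about each station: (x + 28.9)² + (y + 64.0)² = 109.57²; (x − 63.4)² + (y + 55.8)² = 128.10²; (x + 4.6)² + (y − 17.7)² = 29.36².
Subtracting the Receiver 0 equation from the Receiver 1 and Receiver 2 equations removes the quadratic terms:
184.6 x + 16.4 y = -2202.04
48.6 x + 163.4 y = 6546.82
Solving the 2×2 system: x ≈ -15.9, y ≈ 44.8 km.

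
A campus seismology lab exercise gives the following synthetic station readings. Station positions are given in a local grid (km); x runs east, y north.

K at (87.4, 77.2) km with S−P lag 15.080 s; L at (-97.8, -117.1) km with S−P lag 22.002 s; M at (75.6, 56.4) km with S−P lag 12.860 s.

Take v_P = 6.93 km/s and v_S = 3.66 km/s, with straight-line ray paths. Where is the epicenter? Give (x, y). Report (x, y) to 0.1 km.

Distance from S−P lag: d = Δt · v_P v_S / (v_P − v_S) = Δt · (6.93·3.66)/(6.93−3.66) ≈ 7.7565·Δt.
So d_K = 116.97, d_L = 170.66, d_M = 99.75 km.
Circle about each station: (x − 87.4)² + (y − 77.2)² = 116.97²; (x + 97.8)² + (y + 117.1)² = 170.66²; (x − 75.6)² + (y − 56.4)² = 99.75².
Subtracting the K equation from the L and M equations removes the quadratic terms:
-370.4 x − 388.6 y = -5764.20
-23.6 x − 41.6 y = -970.36
Solving the 2×2 system: x ≈ -22.0, y ≈ 35.8 km.

x ≈ -22.0 km, y ≈ 35.8 km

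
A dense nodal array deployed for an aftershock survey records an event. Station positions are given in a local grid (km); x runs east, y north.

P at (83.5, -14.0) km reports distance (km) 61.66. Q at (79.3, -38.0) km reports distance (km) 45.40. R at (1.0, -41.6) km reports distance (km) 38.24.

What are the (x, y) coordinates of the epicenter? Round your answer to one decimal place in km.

x ≈ 37.0 km, y ≈ -54.5 km

Circle about each station: (x − 83.5)² + (y + 14.0)² = 61.66²; (x − 79.3)² + (y + 38.0)² = 45.40²; (x − 1.0)² + (y + 41.6)² = 38.24².
Subtracting pairs of circle equations eliminates x²+y² and gives linear equations (the radical axes):
-8.4 x − 48.0 y = 2305.04
-165.0 x − 55.2 y = -3097.03
Solving the 2×2 system: x ≈ 37.0, y ≈ -54.5 km.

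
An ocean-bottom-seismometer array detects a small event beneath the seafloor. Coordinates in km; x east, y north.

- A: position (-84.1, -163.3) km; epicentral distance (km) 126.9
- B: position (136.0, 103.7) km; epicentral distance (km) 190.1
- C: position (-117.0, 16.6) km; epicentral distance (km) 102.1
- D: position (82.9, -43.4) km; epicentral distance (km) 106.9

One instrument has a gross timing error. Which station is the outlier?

Solve using three stations at a time. Using B, C, D (subtract circle equations pairwise → linear system) gives (x, y) ≈ (-17.9, -7.9).
Distances from that point to each station vs reported:
  A: calculated 168.9 vs reported 126.9 → residual 42.0 km
  B: calculated 190.1 vs reported 190.1 → residual 0.0 km
  C: calculated 102.1 vs reported 102.1 → residual 0.0 km
  D: calculated 106.9 vs reported 106.9 → residual 0.0 km
B, C, D are mutually consistent (residuals ≈ 0); A is off by 42.0 km.

A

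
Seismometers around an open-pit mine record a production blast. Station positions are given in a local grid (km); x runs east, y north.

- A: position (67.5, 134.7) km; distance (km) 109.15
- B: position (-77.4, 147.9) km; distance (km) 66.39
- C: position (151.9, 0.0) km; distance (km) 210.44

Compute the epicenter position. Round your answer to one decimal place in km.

-34.9 km east, 96.9 km north

Circle about each station: (x − 67.5)² + (y − 134.7)² = 109.15²; (x + 77.4)² + (y − 147.9)² = 66.39²; (x − 151.9)² + y² = 210.44².
Subtracting pairs of circle equations eliminates x²+y² and gives linear equations (the radical axes):
-289.8 x + 26.4 y = 12670.92
168.8 x − 269.4 y = -31998.00
Solving the 2×2 system: x ≈ -34.9, y ≈ 96.9 km.
Check against A (with the unrounded x, y): √((x − 67.5)²+(y − 134.7)²) = 109.15 ≈ 109.15 km. ✓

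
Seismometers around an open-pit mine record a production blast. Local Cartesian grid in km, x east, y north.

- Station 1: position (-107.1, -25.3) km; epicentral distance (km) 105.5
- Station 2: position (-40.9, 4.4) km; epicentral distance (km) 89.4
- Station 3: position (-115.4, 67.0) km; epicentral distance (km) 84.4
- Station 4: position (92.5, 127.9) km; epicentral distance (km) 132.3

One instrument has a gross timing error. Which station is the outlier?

Station 1

Solve using three stations at a time. Using Station 2, Station 3, Station 4 (subtract circle equations pairwise → linear system) gives (x, y) ≈ (-35.3, 93.6).
Distances from that point to each station vs reported:
  Station 1: calculated 138.9 vs reported 105.5 → residual 33.4 km
  Station 2: calculated 89.4 vs reported 89.4 → residual 0.0 km
  Station 3: calculated 84.4 vs reported 84.4 → residual 0.0 km
  Station 4: calculated 132.3 vs reported 132.3 → residual 0.0 km
Station 2, Station 3, Station 4 are mutually consistent (residuals ≈ 0); Station 1 is off by 33.4 km.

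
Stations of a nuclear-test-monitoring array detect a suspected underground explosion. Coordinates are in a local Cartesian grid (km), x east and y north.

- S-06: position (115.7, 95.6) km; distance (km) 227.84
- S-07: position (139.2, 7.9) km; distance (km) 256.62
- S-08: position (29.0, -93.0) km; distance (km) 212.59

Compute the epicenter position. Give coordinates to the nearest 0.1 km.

Circle about each station: (x − 115.7)² + (y − 95.6)² = 227.84²; (x − 139.2)² + (y − 7.9)² = 256.62²; (x − 29.0)² + (y + 93.0)² = 212.59².
Subtracting pairs of circle equations eliminates x²+y² and gives linear equations (the radical axes):
47.0 x − 175.4 y = -17029.56
-173.4 x − 377.2 y = -6319.29
Solving the 2×2 system: x ≈ -110.4, y ≈ 67.5 km.

(-110.4, 67.5)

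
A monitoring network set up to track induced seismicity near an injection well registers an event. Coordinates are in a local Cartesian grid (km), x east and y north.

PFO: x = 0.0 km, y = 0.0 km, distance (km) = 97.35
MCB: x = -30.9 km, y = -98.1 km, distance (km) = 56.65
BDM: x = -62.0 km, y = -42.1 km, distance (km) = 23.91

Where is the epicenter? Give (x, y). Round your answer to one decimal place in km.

Circle about each station: x² + y² = 97.35²; (x + 30.9)² + (y + 98.1)² = 56.65²; (x + 62.0)² + (y + 42.1)² = 23.91².
Subtracting pairs of circle equations eliminates x²+y² and gives linear equations (the radical axes):
-61.8 x − 196.2 y = 16846.22
-124.0 x − 84.2 y = 14521.74
Solving the 2×2 system: x ≈ -74.8, y ≈ -62.3 km.

x ≈ -74.8 km, y ≈ -62.3 km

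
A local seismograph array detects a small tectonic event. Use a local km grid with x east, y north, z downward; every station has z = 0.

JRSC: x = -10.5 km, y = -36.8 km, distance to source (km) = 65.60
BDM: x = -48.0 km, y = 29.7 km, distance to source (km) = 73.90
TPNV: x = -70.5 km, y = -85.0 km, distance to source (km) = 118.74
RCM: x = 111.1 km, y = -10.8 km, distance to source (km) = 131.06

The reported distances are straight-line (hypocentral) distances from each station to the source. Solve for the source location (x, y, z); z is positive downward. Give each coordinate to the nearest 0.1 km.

Each station gives a sphere (x−x_i)² + (y−y_i)² + z² = d_i² (stations at z=0).
Subtracting the JRSC sphere from BDM and TPNV: z² cancels, leaving linear equations in x and y:
-75.0 x + 133.0 y = 563.75
-120.0 x − 96.4 y = 934.93
Solving: x ≈ -7.706, y ≈ -0.107 km (keep extra digits for the depth step; rounded: -7.7, -0.1).
Then from the JRSC sphere: z² = 65.60² − (x + 10.5)² − (y + 36.8)² with x = -7.706, y = -0.107, so z ≈ 54.306 ≈ 54.3 km.

(-7.7, -0.1, 54.3)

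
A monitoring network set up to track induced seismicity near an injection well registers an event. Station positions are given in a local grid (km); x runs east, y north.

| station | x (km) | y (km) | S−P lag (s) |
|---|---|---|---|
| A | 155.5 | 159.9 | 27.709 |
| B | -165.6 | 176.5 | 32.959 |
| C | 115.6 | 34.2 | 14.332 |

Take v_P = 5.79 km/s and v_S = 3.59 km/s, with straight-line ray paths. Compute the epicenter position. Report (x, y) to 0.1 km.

Distance from S−P lag: d = Δt · v_P v_S / (v_P − v_S) = Δt · (5.79·3.59)/(5.79−3.59) ≈ 9.4482·Δt.
So d_A = 261.80, d_B = 311.40, d_C = 135.41 km.
Circle about each station: (x − 155.5)² + (y − 159.9)² = 261.80²; (x + 165.6)² + (y − 176.5)² = 311.40²; (x − 115.6)² + (y − 34.2)² = 135.41².
Subtracting pairs of circle equations eliminates x²+y² and gives linear equations (the radical axes):
-642.2 x + 33.2 y = -19603.37
-79.8 x − 251.4 y = 14988.11
Solving the 2×2 system: x ≈ 27.0, y ≈ -68.2 km.
Check against A (with the unrounded x, y): √((x − 155.5)²+(y − 159.9)²) = 261.80 ≈ 261.80 km. ✓

(27.0, -68.2)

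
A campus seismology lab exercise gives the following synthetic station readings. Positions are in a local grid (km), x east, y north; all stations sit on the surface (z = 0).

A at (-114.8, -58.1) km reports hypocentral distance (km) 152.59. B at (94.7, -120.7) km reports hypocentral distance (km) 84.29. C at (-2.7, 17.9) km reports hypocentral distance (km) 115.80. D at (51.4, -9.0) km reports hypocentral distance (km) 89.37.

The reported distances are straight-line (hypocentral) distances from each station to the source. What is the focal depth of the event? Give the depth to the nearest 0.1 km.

z ≈ 40.6 km

Each station gives a sphere (x−x_i)² + (y−y_i)² + z² = d_i² (stations at z=0).
Subtracting the A sphere from B and C: z² cancels, leaving linear equations in x and y:
419.0 x − 125.2 y = 23160.83
224.2 x + 152.0 y = -6352.88
Solving: x ≈ 29.698, y ≈ -85.600 km (keep extra digits for the depth step; rounded: 29.7, -85.6).
Then from the A sphere: z² = 152.59² − (x + 114.8)² − (y + 58.1)² with x = 29.698, y = -85.600, so z ≈ 40.593 ≈ 40.6 km.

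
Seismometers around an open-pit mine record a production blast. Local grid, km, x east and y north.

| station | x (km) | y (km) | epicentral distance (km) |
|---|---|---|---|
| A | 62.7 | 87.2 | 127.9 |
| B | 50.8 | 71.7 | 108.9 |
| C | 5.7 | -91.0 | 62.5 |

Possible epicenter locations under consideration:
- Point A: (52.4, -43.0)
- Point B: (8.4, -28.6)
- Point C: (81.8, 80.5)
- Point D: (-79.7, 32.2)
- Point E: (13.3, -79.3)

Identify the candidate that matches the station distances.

For each candidate, compare |candidate − station| to the reported distance:
Point A: residuals A 2.7, B 5.8, C 4.5 → max 5.8 km
Point B: residuals A 0.0, B 0.0, C 0.0 → max 0.0 km
Point C: residuals A 107.7, B 76.7, C 125.1 → max 125.1 km
Point D: residuals A 24.8, B 27.4, C 87.4 → max 87.4 km
Point E: residuals A 45.8, B 46.7, C 48.5 → max 48.5 km
Only Point B has all residuals ≈ 0.

Point B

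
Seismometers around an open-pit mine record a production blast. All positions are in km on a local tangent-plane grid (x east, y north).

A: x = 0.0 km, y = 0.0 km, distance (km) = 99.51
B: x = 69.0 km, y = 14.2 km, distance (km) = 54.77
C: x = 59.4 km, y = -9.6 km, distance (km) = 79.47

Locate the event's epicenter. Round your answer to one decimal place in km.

Circle about each station: x² + y² = 99.51²; (x − 69.0)² + (y − 14.2)² = 54.77²; (x − 59.4)² + (y + 9.6)² = 79.47².
Subtracting the A equation from the B and C equations removes the quadratic terms:
138.0 x + 28.4 y = 11865.13
118.8 x − 19.2 y = 7207.28
Solving the 2×2 system: x ≈ 71.8, y ≈ 68.9 km.

71.8 km east, 68.9 km north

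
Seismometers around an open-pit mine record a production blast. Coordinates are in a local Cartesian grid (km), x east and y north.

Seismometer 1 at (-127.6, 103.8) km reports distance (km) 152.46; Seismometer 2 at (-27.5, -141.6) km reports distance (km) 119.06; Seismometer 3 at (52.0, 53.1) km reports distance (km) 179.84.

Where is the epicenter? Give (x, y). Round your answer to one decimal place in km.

(-98.2, -45.8)

Circle about each station: (x + 127.6)² + (y − 103.8)² = 152.46²; (x + 27.5)² + (y + 141.6)² = 119.06²; (x − 52.0)² + (y − 53.1)² = 179.84².
Subtracting pairs of circle equations eliminates x²+y² and gives linear equations (the radical axes):
200.2 x − 490.8 y = 2819.38
359.2 x − 101.4 y = -30630.96
Solving the 2×2 system: x ≈ -98.2, y ≈ -45.8 km.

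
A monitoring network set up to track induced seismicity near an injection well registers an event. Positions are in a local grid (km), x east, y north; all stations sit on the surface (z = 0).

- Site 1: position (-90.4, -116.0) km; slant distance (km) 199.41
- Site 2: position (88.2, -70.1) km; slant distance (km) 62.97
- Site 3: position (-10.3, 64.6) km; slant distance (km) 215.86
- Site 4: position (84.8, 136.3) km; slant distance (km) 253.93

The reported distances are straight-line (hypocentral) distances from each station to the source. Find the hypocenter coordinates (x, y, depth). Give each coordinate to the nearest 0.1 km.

Each station gives a sphere (x−x_i)² + (y−y_i)² + z² = d_i² (stations at z=0).
Subtracting the Site 1 sphere from Site 2 and Site 3: z² cancels, leaving linear equations in x and y:
357.2 x + 91.8 y = 26864.22
160.2 x + 361.2 y = -24180.10
Solving: x ≈ 104.301, y ≈ -113.204 km (keep extra digits for the depth step; rounded: 104.3, -113.2).
Then from the Site 1 sphere: z² = 199.41² − (x + 90.4)² − (y + 116.0)² with x = 104.301, y = -113.204, so z ≈ 42.989 ≈ 43.0 km.

(104.3, -113.2, 43.0)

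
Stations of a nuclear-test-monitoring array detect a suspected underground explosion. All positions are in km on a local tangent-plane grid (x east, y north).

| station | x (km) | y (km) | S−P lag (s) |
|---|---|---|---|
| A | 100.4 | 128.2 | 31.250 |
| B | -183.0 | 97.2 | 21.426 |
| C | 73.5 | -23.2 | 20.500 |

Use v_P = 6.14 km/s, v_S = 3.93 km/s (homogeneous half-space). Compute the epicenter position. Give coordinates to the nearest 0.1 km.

-123.7 km east, -129.1 km north

Distance from S−P lag: d = Δt · v_P v_S / (v_P − v_S) = Δt · (6.14·3.93)/(6.14−3.93) ≈ 10.9186·Δt.
So d_A = 341.21, d_B = 233.94, d_C = 223.83 km.
Circle about each station: (x − 100.4)² + (y − 128.2)² = 341.21²; (x + 183.0)² + (y − 97.2)² = 233.94²; (x − 73.5)² + (y + 23.2)² = 223.83².
Subtracting pairs of circle equations eliminates x²+y² and gives linear equations (the radical axes):
-566.8 x − 62.0 y = 78117.78
-53.8 x − 302.8 y = 45749.49
Solving the 2×2 system: x ≈ -123.7, y ≈ -129.1 km.
Check against A (with the unrounded x, y): √((x − 100.4)²+(y − 128.2)²) = 341.22 ≈ 341.21 km. ✓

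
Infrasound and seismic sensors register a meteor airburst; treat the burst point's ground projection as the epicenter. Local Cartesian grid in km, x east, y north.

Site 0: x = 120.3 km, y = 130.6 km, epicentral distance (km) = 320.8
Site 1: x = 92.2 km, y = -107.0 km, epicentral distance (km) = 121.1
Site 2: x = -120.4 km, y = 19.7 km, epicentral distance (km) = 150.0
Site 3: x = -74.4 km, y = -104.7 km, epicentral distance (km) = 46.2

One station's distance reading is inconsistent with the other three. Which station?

Site 0

Solve using three stations at a time. Using Site 1, Site 2, Site 3 (subtract circle equations pairwise → linear system) gives (x, y) ≈ (-28.6, -98.9).
Distances from that point to each station vs reported:
  Site 0: calculated 273.6 vs reported 320.8 → residual 47.2 km
  Site 1: calculated 121.1 vs reported 121.1 → residual 0.0 km
  Site 2: calculated 150.0 vs reported 150.0 → residual 0.0 km
  Site 3: calculated 46.2 vs reported 46.2 → residual 0.0 km
Site 1, Site 2, Site 3 are mutually consistent (residuals ≈ 0); Site 0 is off by 47.2 km.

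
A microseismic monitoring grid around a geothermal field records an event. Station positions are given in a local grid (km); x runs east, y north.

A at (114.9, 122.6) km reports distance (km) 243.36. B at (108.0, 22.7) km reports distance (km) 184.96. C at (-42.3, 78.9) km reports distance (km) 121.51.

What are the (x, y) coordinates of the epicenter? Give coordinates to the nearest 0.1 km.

Circle about each station: (x − 114.9)² + (y − 122.6)² = 243.36²; (x − 108.0)² + (y − 22.7)² = 184.96²; (x + 42.3)² + (y − 78.9)² = 121.51².
Subtracting the A equation from the B and C equations removes the quadratic terms:
-13.8 x − 199.8 y = 8960.41
-314.4 x − 87.4 y = 24241.14
Solving the 2×2 system: x ≈ -65.9, y ≈ -40.3 km.

x ≈ -65.9 km, y ≈ -40.3 km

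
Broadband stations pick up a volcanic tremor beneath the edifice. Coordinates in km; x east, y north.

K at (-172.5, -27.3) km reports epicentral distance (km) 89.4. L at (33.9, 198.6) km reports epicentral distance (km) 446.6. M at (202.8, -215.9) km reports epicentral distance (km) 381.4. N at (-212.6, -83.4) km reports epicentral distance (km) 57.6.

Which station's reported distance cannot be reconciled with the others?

Solve using three stations at a time. Using K, M, N (subtract circle equations pairwise → linear system) gives (x, y) ≈ (-165.4, -116.4).
Distances from that point to each station vs reported:
  K: calculated 89.4 vs reported 89.4 → residual 0.0 km
  L: calculated 372.8 vs reported 446.6 → residual 73.8 km
  M: calculated 381.4 vs reported 381.4 → residual 0.0 km
  N: calculated 57.6 vs reported 57.6 → residual 0.0 km
K, M, N are mutually consistent (residuals ≈ 0); L is off by 73.8 km.

L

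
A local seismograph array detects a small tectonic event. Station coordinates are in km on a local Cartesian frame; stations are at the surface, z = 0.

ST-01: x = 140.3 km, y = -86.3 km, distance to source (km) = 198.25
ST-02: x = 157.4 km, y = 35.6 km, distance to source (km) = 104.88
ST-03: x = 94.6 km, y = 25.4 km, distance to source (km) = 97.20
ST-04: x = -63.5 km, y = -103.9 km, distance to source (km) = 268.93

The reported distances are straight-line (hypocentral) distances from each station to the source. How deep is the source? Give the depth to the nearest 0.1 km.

Each station gives a sphere (x−x_i)² + (y−y_i)² + z² = d_i² (stations at z=0).
Subtracting the ST-01 sphere from ST-02 and ST-03: z² cancels, leaving linear equations in x and y:
34.2 x + 243.8 y = 27213.59
-91.4 x + 223.4 y = 12317.76
Solving: x ≈ 102.810, y ≈ 97.201 km (keep extra digits for the depth step; rounded: 102.8, 97.2).
Then from the ST-01 sphere: z² = 198.25² − (x − 140.3)² − (y + 86.3)² with x = 102.810, y = 97.201, so z ≈ 65.000 ≈ 65.0 km.
Check against ST-04 (with the unrounded solution): distance 268.93 ≈ 268.93 km. ✓

z ≈ 65.0 km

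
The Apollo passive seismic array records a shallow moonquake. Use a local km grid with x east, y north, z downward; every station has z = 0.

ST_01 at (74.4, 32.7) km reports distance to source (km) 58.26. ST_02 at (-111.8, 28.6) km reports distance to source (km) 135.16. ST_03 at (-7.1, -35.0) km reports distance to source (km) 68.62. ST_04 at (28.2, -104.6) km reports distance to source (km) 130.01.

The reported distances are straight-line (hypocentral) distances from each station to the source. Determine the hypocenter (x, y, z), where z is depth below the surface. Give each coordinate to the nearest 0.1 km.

(21.4, 23.3, 22.3)

Each station gives a sphere (x−x_i)² + (y−y_i)² + z² = d_i² (stations at z=0).
Subtracting the ST_01 sphere from ST_02 and ST_03: z² cancels, leaving linear equations in x and y:
-372.4 x − 8.2 y = -8161.45
-163.0 x − 135.4 y = -6643.72
Solving: x ≈ 21.403, y ≈ 23.302 km (keep extra digits for the depth step; rounded: 21.4, 23.3).
Then from the ST_01 sphere: z² = 58.26² − (x − 74.4)² − (y − 32.7)² with x = 21.403, y = 23.302, so z ≈ 22.299 ≈ 22.3 km.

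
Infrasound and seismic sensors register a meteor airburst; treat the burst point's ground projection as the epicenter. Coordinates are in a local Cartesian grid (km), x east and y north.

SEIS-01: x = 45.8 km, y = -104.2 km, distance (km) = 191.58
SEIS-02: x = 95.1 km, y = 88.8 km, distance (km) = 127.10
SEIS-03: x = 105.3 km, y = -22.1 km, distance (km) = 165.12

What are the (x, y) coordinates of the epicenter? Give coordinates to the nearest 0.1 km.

x ≈ -30.8 km, y ≈ 71.4 km

Circle about each station: (x − 45.8)² + (y + 104.2)² = 191.58²; (x − 95.1)² + (y − 88.8)² = 127.10²; (x − 105.3)² + (y + 22.1)² = 165.12².
Subtracting pairs of circle equations eliminates x²+y² and gives linear equations (the radical axes):
98.6 x + 386.0 y = 24522.66
119.0 x + 164.2 y = 8059.50
Solving the 2×2 system: x ≈ -30.8, y ≈ 71.4 km.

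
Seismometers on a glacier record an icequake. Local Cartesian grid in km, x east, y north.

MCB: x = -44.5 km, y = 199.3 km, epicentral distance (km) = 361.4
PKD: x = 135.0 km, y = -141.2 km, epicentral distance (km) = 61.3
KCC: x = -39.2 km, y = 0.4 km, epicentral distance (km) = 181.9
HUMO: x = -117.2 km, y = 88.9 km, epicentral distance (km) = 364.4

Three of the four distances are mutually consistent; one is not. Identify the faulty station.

Solve using three stations at a time. Using MCB, PKD, KCC (subtract circle equations pairwise → linear system) gives (x, y) ≈ (73.7, -142.2).
Distances from that point to each station vs reported:
  MCB: calculated 361.4 vs reported 361.4 → residual 0.0 km
  PKD: calculated 61.3 vs reported 61.3 → residual 0.0 km
  KCC: calculated 181.9 vs reported 181.9 → residual 0.0 km
  HUMO: calculated 299.8 vs reported 364.4 → residual 64.6 km
MCB, PKD, KCC are mutually consistent (residuals ≈ 0); HUMO is off by 64.6 km.

HUMO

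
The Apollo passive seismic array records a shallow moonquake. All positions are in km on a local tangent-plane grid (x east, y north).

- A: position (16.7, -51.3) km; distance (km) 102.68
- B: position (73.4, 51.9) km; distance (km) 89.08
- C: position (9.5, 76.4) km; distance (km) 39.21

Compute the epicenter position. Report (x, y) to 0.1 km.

x ≈ -15.5 km, y ≈ 46.2 km

Circle about each station: (x − 16.7)² + (y + 51.3)² = 102.68²; (x − 73.4)² + (y − 51.9)² = 89.08²; (x − 9.5)² + (y − 76.4)² = 39.21².
Subtracting pairs of circle equations eliminates x²+y² and gives linear equations (the radical axes):
113.4 x + 206.4 y = 7778.53
-14.4 x + 255.4 y = 12022.39
Solving the 2×2 system: x ≈ -15.5, y ≈ 46.2 km.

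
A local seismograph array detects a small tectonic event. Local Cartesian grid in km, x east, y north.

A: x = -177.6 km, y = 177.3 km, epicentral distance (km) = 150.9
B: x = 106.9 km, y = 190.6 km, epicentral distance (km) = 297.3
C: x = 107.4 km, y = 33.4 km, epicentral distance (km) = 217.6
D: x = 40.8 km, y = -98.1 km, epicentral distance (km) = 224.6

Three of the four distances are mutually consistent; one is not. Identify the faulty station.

Solve using three stations at a time. Using A, B, D (subtract circle equations pairwise → linear system) gives (x, y) ≈ (-143.5, 30.3).
Distances from that point to each station vs reported:
  A: calculated 150.9 vs reported 150.9 → residual 0.0 km
  B: calculated 297.3 vs reported 297.3 → residual 0.0 km
  C: calculated 250.9 vs reported 217.6 → residual 33.3 km
  D: calculated 224.6 vs reported 224.6 → residual 0.0 km
A, B, D are mutually consistent (residuals ≈ 0); C is off by 33.3 km.

C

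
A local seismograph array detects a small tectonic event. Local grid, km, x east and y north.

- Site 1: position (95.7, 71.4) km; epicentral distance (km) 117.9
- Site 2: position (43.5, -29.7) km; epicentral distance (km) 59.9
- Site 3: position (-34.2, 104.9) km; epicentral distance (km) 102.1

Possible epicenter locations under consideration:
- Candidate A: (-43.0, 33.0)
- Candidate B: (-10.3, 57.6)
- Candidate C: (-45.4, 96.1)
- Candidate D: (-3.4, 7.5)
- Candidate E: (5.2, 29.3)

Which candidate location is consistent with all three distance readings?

For each candidate, compare |candidate − station| to the reported distance:
Candidate A: residuals Site 1 26.0, Site 2 46.9, Site 3 29.7 → max 46.9 km
Candidate B: residuals Site 1 11.0, Site 2 42.6, Site 3 49.1 → max 49.1 km
Candidate C: residuals Site 1 25.3, Site 2 94.1, Site 3 87.9 → max 94.1 km
Candidate D: residuals Site 1 0.0, Site 2 0.0, Site 3 0.1 → max 0.1 km
Candidate E: residuals Site 1 18.1, Site 2 10.4, Site 3 16.8 → max 18.1 km
Only Candidate D has all residuals ≈ 0.

Candidate D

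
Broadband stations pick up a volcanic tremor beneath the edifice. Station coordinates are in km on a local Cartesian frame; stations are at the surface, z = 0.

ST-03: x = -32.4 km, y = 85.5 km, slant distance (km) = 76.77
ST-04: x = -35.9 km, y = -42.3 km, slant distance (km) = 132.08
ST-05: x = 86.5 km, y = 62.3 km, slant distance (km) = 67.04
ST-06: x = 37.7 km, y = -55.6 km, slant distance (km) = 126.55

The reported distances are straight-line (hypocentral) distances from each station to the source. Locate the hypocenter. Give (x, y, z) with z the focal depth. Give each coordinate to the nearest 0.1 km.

Each station gives a sphere (x−x_i)² + (y−y_i)² + z² = d_i² (stations at z=0).
Subtracting the ST-03 sphere from ST-04 and ST-05: z² cancels, leaving linear equations in x and y:
-7.0 x − 255.6 y = -16833.40
237.8 x − 46.4 y = 4402.80
Solving: x ≈ 31.198, y ≈ 65.004 km (keep extra digits for the depth step; rounded: 31.2, 65.0).
Then from the ST-03 sphere: z² = 76.77² − (x + 32.4)² − (y − 85.5)² with x = 31.198, y = 65.004, so z ≈ 37.800 ≈ 37.8 km.

(31.2, 65.0, 37.8)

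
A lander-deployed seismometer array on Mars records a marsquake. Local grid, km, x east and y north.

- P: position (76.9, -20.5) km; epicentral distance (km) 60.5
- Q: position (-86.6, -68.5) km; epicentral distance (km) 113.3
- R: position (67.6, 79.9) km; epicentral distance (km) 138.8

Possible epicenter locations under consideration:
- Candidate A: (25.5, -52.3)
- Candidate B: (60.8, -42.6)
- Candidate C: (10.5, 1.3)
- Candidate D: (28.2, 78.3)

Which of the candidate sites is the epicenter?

Candidate A

For each candidate, compare |candidate − station| to the reported distance:
Candidate A: residuals P 0.1, Q 0.0, R 0.1 → max 0.1 km
Candidate B: residuals P 33.2, Q 36.4, R 16.1 → max 36.4 km
Candidate C: residuals P 9.4, Q 6.3, R 41.6 → max 41.6 km
Candidate D: residuals P 49.7, Q 73.1, R 99.4 → max 99.4 km
Only Candidate A has all residuals ≈ 0.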